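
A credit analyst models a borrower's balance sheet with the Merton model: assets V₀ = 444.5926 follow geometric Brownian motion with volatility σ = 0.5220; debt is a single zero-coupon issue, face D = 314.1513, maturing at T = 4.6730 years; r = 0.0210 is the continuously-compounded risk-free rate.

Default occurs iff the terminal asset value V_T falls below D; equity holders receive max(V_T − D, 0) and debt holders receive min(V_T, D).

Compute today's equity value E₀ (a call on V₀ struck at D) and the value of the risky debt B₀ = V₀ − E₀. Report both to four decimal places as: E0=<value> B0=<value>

d₁ = [ln(V₀/D) + (r + σ²/2)T] / (σ√T)
   = [ln(444.5926/314.1513) + (0.0210 + 0.5·0.5220²)·4.6730] / (0.5220·√4.6730)
   = [0.347284 + 0.734792] / 1.128414 = 0.958935
d₂ = d₁ − σ√T = 0.958935 − 1.128414 = -0.169479
N(d₁) = 0.831204,  N(d₂) = 0.432710,  e^(−rT) = 0.906528
E₀ = V₀·N(d₁) − D·e^(−rT)·N(d₂)
   = 444.5926·0.831204 − 314.1513·0.906528·0.432710 = 246.317050
B₀ = V₀ − E₀ = 444.5926 − 246.317050 = 198.275550

E0=246.3170 B0=198.2756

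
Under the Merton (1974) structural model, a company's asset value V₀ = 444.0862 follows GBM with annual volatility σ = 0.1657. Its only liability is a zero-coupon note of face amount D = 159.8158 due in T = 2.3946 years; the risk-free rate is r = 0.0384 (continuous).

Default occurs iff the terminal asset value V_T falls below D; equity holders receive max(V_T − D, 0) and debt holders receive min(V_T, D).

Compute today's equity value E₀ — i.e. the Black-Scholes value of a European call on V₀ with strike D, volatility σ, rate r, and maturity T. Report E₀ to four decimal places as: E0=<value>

E0=298.3106

d₁ = [ln(V₀/D) + (r + σ²/2)T] / (σ√T)
   = [ln(444.0862/159.8158) + (0.0384 + 0.5·0.1657²)·2.3946] / (0.1657·√2.3946)
   = [1.021997 + 0.124826] / 0.256412 = 4.472573
d₂ = d₁ − σ√T = 4.472573 − 0.256412 = 4.216161
N(d₁) = 0.999996,  N(d₂) = 0.999988,  e^(−rT) = 0.912148
E₀ = V₀·N(d₁) − D·e^(−rT)·N(d₂)
   = 444.0862·0.999996 − 159.8158·0.912148·0.999988 = 298.310577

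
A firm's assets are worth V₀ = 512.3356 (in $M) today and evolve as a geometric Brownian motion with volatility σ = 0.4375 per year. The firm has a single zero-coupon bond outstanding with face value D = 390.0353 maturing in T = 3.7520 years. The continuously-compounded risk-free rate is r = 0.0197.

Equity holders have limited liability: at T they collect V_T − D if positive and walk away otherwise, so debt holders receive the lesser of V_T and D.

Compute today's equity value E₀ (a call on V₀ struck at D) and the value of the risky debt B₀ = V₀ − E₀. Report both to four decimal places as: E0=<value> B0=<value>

E0=229.5914 B0=282.7442

d₁ = [ln(V₀/D) + (r + σ²/2)T] / (σ√T)
   = [ln(512.3356/390.0353) + (0.0197 + 0.5·0.4375²)·3.7520] / (0.4375·√3.7520)
   = [0.272743 + 0.432993] / 0.847441 = 0.832784
d₂ = d₁ − σ√T = 0.832784 − 0.847441 = -0.014657
N(d₁) = 0.797517,  N(d₂) = 0.494153,  e^(−rT) = 0.928751
E₀ = V₀·N(d₁) − D·e^(−rT)·N(d₂)
   = 512.3356·0.797517 − 390.0353·0.928751·0.494153 = 229.591415
B₀ = V₀ − E₀ = 512.3356 − 229.591415 = 282.744185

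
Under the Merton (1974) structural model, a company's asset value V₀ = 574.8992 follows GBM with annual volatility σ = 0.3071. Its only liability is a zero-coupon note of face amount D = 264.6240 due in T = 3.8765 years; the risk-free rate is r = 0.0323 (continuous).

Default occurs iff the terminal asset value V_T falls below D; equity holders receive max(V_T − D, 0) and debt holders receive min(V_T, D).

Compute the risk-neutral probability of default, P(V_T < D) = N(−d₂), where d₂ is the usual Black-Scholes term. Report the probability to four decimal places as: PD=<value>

d₁ = [ln(V₀/D) + (r + σ²/2)T] / (σ√T)
   = [ln(574.8992/264.6240) + (0.0323 + 0.5·0.3071²)·3.8765] / (0.3071·√3.8765)
   = [0.775885 + 0.308008] / 0.604644 = 1.792613
d₂ = d₁ − σ√T = 1.792613 − 0.604644 = 1.187969
risk-neutral PD = N(−d₂) = N(-1.187969) = 0.117423

PD=0.1174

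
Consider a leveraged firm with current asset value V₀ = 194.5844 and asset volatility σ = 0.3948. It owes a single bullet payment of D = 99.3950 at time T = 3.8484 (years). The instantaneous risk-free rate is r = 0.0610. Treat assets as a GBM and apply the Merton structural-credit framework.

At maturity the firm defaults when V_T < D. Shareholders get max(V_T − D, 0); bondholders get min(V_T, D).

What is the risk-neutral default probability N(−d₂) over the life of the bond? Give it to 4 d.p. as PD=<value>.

PD=0.2167

d₁ = [ln(V₀/D) + (r + σ²/2)T] / (σ√T)
   = [ln(194.5844/99.3950) + (0.0610 + 0.5·0.3948²)·3.8484] / (0.3948·√3.8484)
   = [0.671764 + 0.534672] / 0.774493 = 1.557711
d₂ = d₁ − σ√T = 1.557711 − 0.774493 = 0.783219
risk-neutral PD = N(−d₂) = N(-0.783219) = 0.216749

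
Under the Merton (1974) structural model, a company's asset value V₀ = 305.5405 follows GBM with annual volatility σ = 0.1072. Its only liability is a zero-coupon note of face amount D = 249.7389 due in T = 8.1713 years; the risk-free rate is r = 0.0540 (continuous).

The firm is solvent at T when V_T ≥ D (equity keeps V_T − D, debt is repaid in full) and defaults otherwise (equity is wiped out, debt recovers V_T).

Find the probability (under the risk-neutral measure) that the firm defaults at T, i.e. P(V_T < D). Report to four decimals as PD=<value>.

PD=0.0259

d₁ = [ln(V₀/D) + (r + σ²/2)T] / (σ√T)
   = [ln(305.5405/249.7389) + (0.0540 + 0.5·0.1072²)·8.1713] / (0.1072·√8.1713)
   = [0.201666 + 0.488202] / 0.306436 = 2.251261
d₂ = d₁ − σ√T = 2.251261 − 0.306436 = 1.944824
risk-neutral PD = N(−d₂) = N(-1.944824) = 0.025898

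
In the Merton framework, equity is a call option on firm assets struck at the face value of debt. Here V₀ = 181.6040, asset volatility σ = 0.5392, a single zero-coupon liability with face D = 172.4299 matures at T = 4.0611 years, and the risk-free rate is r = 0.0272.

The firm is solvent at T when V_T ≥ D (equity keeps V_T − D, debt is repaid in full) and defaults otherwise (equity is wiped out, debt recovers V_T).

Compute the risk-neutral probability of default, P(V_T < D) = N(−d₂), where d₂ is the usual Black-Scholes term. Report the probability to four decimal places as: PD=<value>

PD=0.6532

d₁ = [ln(V₀/D) + (r + σ²/2)T] / (σ√T)
   = [ln(181.6040/172.4299) + (0.0272 + 0.5·0.5392²)·4.0611] / (0.5392·√4.0611)
   = [0.051838 + 0.700817] / 1.086605 = 0.692666
d₂ = d₁ − σ√T = 0.692666 − 1.086605 = -0.393939
risk-neutral PD = N(−d₂) = N(0.393939) = 0.653187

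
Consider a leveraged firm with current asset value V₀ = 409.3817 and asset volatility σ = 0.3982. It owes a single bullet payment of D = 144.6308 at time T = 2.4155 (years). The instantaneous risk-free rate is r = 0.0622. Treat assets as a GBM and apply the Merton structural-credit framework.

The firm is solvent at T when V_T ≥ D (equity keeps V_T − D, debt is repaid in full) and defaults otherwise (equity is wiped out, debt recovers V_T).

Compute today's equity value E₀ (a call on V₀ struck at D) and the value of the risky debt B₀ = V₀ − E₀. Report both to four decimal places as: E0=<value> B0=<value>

E0=286.3248 B0=123.0569

d₁ = [ln(V₀/D) + (r + σ²/2)T] / (σ√T)
   = [ln(409.3817/144.6308) + (0.0622 + 0.5·0.3982²)·2.4155] / (0.3982·√2.4155)
   = [1.040464 + 0.341749] / 0.618878 = 2.233418
d₂ = d₁ − σ√T = 2.233418 − 0.618878 = 1.614541
N(d₁) = 0.987239,  N(d₂) = 0.946795,  e^(−rT) = 0.860498
E₀ = V₀·N(d₁) − D·e^(−rT)·N(d₂)
   = 409.3817·0.987239 − 144.6308·0.860498·0.946795 = 286.324823
B₀ = V₀ − E₀ = 409.3817 − 286.324823 = 123.056877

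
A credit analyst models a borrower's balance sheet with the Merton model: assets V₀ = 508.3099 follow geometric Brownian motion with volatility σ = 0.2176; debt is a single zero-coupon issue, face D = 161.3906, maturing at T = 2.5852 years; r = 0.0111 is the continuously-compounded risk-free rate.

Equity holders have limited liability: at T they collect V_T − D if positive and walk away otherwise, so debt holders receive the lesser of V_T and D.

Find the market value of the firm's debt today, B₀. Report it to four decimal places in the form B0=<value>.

B0=156.8154

d₁ = [ln(V₀/D) + (r + σ²/2)T] / (σ√T)
   = [ln(508.3099/161.3906) + (0.0111 + 0.5·0.2176²)·2.5852] / (0.2176·√2.5852)
   = [1.147264 + 0.089900] / 0.349869 = 3.536073
d₂ = d₁ − σ√T = 3.536073 − 0.349869 = 3.186204
N(d₁) = 0.999797,  N(d₂) = 0.999279,  e^(−rT) = 0.971712
E₀ = V₀·N(d₁) − D·e^(−rT)·N(d₂)
   = 508.3099·0.999797 − 161.3906·0.971712·0.999279 = 351.494519
B₀ = V₀ − E₀ = 508.3099 − 351.494519 = 156.815381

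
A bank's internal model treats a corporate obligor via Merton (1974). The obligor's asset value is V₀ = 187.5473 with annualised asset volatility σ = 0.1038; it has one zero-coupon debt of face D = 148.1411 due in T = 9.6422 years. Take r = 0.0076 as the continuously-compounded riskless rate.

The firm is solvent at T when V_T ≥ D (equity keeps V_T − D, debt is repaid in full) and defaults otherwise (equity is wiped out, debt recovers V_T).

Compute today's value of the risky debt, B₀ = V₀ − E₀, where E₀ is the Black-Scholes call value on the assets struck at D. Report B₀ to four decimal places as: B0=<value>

d₁ = [ln(V₀/D) + (r + σ²/2)T] / (σ√T)
   = [ln(187.5473/148.1411) + (0.0076 + 0.5·0.1038²)·9.6422] / (0.1038·√9.6422)
   = [0.235866 + 0.125225] / 0.322319 = 1.120293
d₂ = d₁ − σ√T = 1.120293 − 0.322319 = 0.797974
N(d₁) = 0.868705,  N(d₂) = 0.787557,  e^(−rT) = 0.929340
E₀ = V₀·N(d₁) − D·e^(−rT)·N(d₂)
   = 187.5473·0.868705 − 148.1411·0.929340·0.787557 = 54.497656
B₀ = V₀ − E₀ = 187.5473 − 54.497656 = 133.049644

B0=133.0496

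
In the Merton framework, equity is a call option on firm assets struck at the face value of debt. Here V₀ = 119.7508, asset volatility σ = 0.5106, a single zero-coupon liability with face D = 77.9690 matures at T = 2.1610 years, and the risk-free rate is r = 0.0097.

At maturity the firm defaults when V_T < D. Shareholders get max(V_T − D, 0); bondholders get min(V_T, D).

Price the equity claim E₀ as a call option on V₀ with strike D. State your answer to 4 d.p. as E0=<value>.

E0=55.0641

d₁ = [ln(V₀/D) + (r + σ²/2)T] / (σ√T)
   = [ln(119.7508/77.9690) + (0.0097 + 0.5·0.5106²)·2.1610] / (0.5106·√2.1610)
   = [0.429102 + 0.302661] / 0.750599 = 0.974905
d₂ = d₁ − σ√T = 0.974905 − 0.750599 = 0.224306
N(d₁) = 0.835196,  N(d₂) = 0.588740,  e^(−rT) = 0.979256
E₀ = V₀·N(d₁) − D·e^(−rT)·N(d₂)
   = 119.7508·0.835196 − 77.9690·0.979256·0.588740 = 55.064138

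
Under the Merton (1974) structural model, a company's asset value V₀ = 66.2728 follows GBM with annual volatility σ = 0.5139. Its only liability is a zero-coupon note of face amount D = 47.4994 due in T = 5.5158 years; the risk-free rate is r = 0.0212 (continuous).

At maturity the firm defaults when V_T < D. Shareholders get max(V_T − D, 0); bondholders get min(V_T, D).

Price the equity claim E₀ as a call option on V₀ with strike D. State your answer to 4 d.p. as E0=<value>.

E0=38.0988

d₁ = [ln(V₀/D) + (r + σ²/2)T] / (σ√T)
   = [ln(66.2728/47.4994) + (0.0212 + 0.5·0.5139²)·5.5158] / (0.5139·√5.5158)
   = [0.333062 + 0.845278] / 1.206932 = 0.976310
d₂ = d₁ − σ√T = 0.976310 − 1.206932 = -0.230622
N(d₁) = 0.835545,  N(d₂) = 0.408804,  e^(−rT) = 0.889643
E₀ = V₀·N(d₁) − D·e^(−rT)·N(d₂)
   = 66.2728·0.835545 − 47.4994·0.889643·0.408804 = 38.098832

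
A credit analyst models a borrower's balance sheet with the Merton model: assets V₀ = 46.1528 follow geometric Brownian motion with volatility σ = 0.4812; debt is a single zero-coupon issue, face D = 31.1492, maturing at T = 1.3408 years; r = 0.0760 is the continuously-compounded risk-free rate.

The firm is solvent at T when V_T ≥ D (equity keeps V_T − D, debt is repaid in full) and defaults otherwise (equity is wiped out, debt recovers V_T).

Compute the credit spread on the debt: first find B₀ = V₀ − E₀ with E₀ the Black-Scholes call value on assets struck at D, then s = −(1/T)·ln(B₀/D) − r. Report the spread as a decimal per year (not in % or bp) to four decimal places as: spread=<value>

spread=0.0553

d₁ = [ln(V₀/D) + (r + σ²/2)T] / (σ√T)
   = [ln(46.1528/31.1492) + (0.0760 + 0.5·0.4812²)·1.3408] / (0.4812·√1.3408)
   = [0.393169 + 0.257134] / 0.557196 = 1.167101
d₂ = d₁ − σ√T = 1.167101 − 0.557196 = 0.609905
N(d₁) = 0.878415,  N(d₂) = 0.729038,  e^(−rT) = 0.903119
E₀ = V₀·N(d₁) − D·e^(−rT)·N(d₂)
   = 46.1528·0.878415 − 31.1492·0.903119·0.729038 = 20.032440
B₀ = V₀ − E₀ = 46.1528 − 20.032440 = 26.120360
spread = −(1/T)·ln(B₀/D) − r = −(1/1.3408)·ln(26.120360/31.1492) − 0.0760 = 0.05531971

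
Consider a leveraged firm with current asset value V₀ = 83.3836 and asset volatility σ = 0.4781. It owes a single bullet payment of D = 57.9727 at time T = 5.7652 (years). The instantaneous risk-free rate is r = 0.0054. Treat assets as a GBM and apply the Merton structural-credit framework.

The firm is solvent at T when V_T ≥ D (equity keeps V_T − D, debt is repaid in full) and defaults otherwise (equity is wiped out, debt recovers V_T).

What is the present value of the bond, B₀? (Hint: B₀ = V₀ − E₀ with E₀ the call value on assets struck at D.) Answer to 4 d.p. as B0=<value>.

B0=37.9390

d₁ = [ln(V₀/D) + (r + σ²/2)T] / (σ√T)
   = [ln(83.3836/57.9727) + (0.0054 + 0.5·0.4781²)·5.7652] / (0.4781·√5.7652)
   = [0.363479 + 0.690036] / 1.147958 = 0.917730
d₂ = d₁ − σ√T = 0.917730 − 1.147958 = -0.230228
N(d₁) = 0.820620,  N(d₂) = 0.408957,  e^(−rT) = 0.969348
E₀ = V₀·N(d₁) − D·e^(−rT)·N(d₂)
   = 83.3836·0.820620 − 57.9727·0.969348·0.408957 = 45.444597
B₀ = V₀ − E₀ = 83.3836 − 45.444597 = 37.939003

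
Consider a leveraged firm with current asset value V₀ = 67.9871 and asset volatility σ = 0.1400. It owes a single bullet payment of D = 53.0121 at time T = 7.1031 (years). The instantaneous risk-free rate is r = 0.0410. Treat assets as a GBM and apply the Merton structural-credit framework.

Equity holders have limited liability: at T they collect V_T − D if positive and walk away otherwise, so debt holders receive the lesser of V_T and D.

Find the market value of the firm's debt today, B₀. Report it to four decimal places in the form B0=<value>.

B0=38.9870

d₁ = [ln(V₀/D) + (r + σ²/2)T] / (σ√T)
   = [ln(67.9871/53.0121) + (0.0410 + 0.5·0.1400²)·7.1031] / (0.1400·√7.1031)
   = [0.248798 + 0.360837] / 0.373123 = 1.633872
d₂ = d₁ − σ√T = 1.633872 − 0.373123 = 1.260749
N(d₁) = 0.948857,  N(d₂) = 0.896300,  e^(−rT) = 0.747346
E₀ = V₀·N(d₁) − D·e^(−rT)·N(d₂)
   = 67.9871·0.948857 − 53.0121·0.747346·0.896300 = 29.000079
B₀ = V₀ − E₀ = 67.9871 − 29.000079 = 38.987021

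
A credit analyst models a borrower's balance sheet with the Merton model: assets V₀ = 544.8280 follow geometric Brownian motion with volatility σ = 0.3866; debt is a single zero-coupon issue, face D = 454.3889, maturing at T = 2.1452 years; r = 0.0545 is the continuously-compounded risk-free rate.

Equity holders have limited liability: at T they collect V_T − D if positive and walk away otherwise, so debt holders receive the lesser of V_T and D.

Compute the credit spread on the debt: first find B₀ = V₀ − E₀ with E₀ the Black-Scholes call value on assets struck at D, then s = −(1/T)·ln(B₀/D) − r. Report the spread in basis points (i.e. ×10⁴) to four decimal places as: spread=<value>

spread=606.8734

d₁ = [ln(V₀/D) + (r + σ²/2)T] / (σ√T)
   = [ln(544.8280/454.3889) + (0.0545 + 0.5·0.3866²)·2.1452] / (0.3866·√2.1452)
   = [0.181517 + 0.277224] / 0.566234 = 0.810161
d₂ = d₁ − σ√T = 0.810161 − 0.566234 = 0.243927
N(d₁) = 0.791076,  N(d₂) = 0.596356,  e^(−rT) = 0.889662
E₀ = V₀·N(d₁) − D·e^(−rT)·N(d₂)
   = 544.8280·0.791076 − 454.3889·0.889662·0.596356 = 189.921790
B₀ = V₀ − E₀ = 544.8280 − 189.921790 = 354.906210
spread = −(1/T)·ln(B₀/D) − r = −(1/2.1452)·ln(354.906210/454.3889) − 0.0545 = 0.06068734
in basis points: 0.06068734 × 10⁴ = 606.8734 bp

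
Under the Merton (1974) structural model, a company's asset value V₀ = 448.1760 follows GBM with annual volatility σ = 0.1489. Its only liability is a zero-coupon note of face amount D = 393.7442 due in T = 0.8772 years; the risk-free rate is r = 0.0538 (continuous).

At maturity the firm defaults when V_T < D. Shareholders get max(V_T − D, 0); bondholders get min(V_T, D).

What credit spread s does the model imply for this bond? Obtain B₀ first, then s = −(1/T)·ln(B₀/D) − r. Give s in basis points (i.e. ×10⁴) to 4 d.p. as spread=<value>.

spread=84.9724

d₁ = [ln(V₀/D) + (r + σ²/2)T] / (σ√T)
   = [ln(448.1760/393.7442) + (0.0538 + 0.5·0.1489²)·0.8772] / (0.1489·√0.8772)
   = [0.129485 + 0.056918] / 0.139458 = 1.336617
d₂ = d₁ − σ√T = 1.336617 − 0.139458 = 1.197159
N(d₁) = 0.909326,  N(d₂) = 0.884378,  e^(−rT) = 0.953903
E₀ = V₀·N(d₁) − D·e^(−rT)·N(d₂)
   = 448.1760·0.909326 − 393.7442·0.953903·0.884378 = 75.371436
B₀ = V₀ − E₀ = 448.1760 − 75.371436 = 372.804564
spread = −(1/T)·ln(B₀/D) − r = −(1/0.8772)·ln(372.804564/393.7442) − 0.0538 = 0.00849724
in basis points: 0.00849724 × 10⁴ = 84.9724 bp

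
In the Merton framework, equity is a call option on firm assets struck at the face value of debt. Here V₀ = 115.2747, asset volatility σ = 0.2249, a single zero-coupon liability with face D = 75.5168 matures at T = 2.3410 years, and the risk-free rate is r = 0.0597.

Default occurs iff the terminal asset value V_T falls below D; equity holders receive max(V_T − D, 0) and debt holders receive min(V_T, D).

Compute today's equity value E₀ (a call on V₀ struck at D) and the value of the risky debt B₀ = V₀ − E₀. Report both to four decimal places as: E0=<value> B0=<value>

d₁ = [ln(V₀/D) + (r + σ²/2)T] / (σ√T)
   = [ln(115.2747/75.5168) + (0.0597 + 0.5·0.2249²)·2.3410] / (0.2249·√2.3410)
   = [0.422963 + 0.198962] / 0.344104 = 1.807372
d₂ = d₁ − σ√T = 1.807372 − 0.344104 = 1.463267
N(d₁) = 0.964648,  N(d₂) = 0.928303,  e^(−rT) = 0.869569
E₀ = V₀·N(d₁) − D·e^(−rT)·N(d₂)
   = 115.2747·0.964648 − 75.5168·0.869569·0.928303 = 50.240567
B₀ = V₀ − E₀ = 115.2747 − 50.240567 = 65.034133

E0=50.2406 B0=65.0341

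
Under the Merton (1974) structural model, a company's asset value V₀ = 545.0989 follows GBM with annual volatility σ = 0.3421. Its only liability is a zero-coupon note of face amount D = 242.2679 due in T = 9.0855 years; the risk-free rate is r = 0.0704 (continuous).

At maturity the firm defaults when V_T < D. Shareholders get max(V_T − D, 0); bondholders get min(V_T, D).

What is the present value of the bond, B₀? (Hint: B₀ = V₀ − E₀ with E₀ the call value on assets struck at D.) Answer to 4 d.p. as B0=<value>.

d₁ = [ln(V₀/D) + (r + σ²/2)T] / (σ√T)
   = [ln(545.0989/242.2679) + (0.0704 + 0.5·0.3421²)·9.0855] / (0.3421·√9.0855)
   = [0.810923 + 1.171268] / 1.031163 = 1.922286
d₂ = d₁ − σ√T = 1.922286 − 1.031163 = 0.891123
N(d₁) = 0.972715,  N(d₂) = 0.813568,  e^(−rT) = 0.527493
E₀ = V₀·N(d₁) − D·e^(−rT)·N(d₂)
   = 545.0989·0.972715 − 242.2679·0.527493·0.813568 = 426.256233
B₀ = V₀ − E₀ = 545.0989 − 426.256233 = 118.842667

B0=118.8427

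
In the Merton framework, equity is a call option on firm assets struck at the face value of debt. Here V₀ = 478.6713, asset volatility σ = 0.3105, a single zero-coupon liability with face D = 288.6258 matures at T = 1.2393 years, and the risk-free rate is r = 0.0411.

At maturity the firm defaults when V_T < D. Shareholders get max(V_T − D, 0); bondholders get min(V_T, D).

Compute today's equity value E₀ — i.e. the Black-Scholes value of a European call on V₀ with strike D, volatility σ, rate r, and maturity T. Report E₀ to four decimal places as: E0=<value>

E0=207.1846

d₁ = [ln(V₀/D) + (r + σ²/2)T] / (σ√T)
   = [ln(478.6713/288.6258) + (0.0411 + 0.5·0.3105²)·1.2393] / (0.3105·√1.2393)
   = [0.505883 + 0.110676] / 0.345661 = 1.783712
d₂ = d₁ − σ√T = 1.783712 − 0.345661 = 1.438052
N(d₁) = 0.962765,  N(d₂) = 0.924790,  e^(−rT) = 0.950340
E₀ = V₀·N(d₁) − D·e^(−rT)·N(d₂)
   = 478.6713·0.962765 − 288.6258·0.950340·0.924790 = 207.184634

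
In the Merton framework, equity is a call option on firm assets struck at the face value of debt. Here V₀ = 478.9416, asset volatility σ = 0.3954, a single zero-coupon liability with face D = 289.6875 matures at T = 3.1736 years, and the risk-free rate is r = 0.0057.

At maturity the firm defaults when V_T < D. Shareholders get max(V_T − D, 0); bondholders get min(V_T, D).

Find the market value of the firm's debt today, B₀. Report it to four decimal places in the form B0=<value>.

B0=250.9770

d₁ = [ln(V₀/D) + (r + σ²/2)T] / (σ√T)
   = [ln(478.9416/289.6875) + (0.0057 + 0.5·0.3954²)·3.1736] / (0.3954·√3.1736)
   = [0.502776 + 0.266172] / 0.704389 = 1.091651
d₂ = d₁ − σ√T = 1.091651 − 0.704389 = 0.387262
N(d₁) = 0.862507,  N(d₂) = 0.650719,  e^(−rT) = 0.982073
E₀ = V₀·N(d₁) − D·e^(−rT)·N(d₂)
   = 478.9416·0.862507 − 289.6875·0.982073·0.650719 = 227.964575
B₀ = V₀ − E₀ = 478.9416 − 227.964575 = 250.977025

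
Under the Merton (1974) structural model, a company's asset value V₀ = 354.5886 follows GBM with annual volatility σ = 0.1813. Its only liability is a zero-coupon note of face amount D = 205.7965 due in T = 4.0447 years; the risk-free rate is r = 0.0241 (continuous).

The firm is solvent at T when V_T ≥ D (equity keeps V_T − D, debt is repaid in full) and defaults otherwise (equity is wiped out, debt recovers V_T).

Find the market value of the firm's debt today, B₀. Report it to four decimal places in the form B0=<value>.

B0=185.2193

d₁ = [ln(V₀/D) + (r + σ²/2)T] / (σ√T)
   = [ln(354.5886/205.7965) + (0.0241 + 0.5·0.1813²)·4.0447] / (0.1813·√4.0447)
   = [0.544070 + 0.163951] / 0.364620 = 1.941805
d₂ = d₁ − σ√T = 1.941805 − 0.364620 = 1.577185
N(d₁) = 0.973920,  N(d₂) = 0.942623,  e^(−rT) = 0.907123
E₀ = V₀·N(d₁) − D·e^(−rT)·N(d₂)
   = 354.5886·0.973920 − 205.7965·0.907123·0.942623 = 169.369280
B₀ = V₀ − E₀ = 354.5886 − 169.369280 = 185.219320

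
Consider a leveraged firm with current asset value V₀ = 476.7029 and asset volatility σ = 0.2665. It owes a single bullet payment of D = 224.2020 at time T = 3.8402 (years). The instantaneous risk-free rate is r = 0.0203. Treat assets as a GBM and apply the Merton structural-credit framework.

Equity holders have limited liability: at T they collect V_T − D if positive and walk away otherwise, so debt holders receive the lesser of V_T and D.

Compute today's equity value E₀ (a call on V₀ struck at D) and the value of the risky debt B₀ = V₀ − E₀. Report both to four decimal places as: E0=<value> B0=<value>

E0=273.0924 B0=203.6105

d₁ = [ln(V₀/D) + (r + σ²/2)T] / (σ√T)
   = [ln(476.7029/224.2020) + (0.0203 + 0.5·0.2665²)·3.8402] / (0.2665·√3.8402)
   = [0.754346 + 0.214326] / 0.522245 = 1.854823
d₂ = d₁ − σ√T = 1.854823 − 0.522245 = 1.332579
N(d₁) = 0.968189,  N(d₂) = 0.908665,  e^(−rT) = 0.925005
E₀ = V₀·N(d₁) − D·e^(−rT)·N(d₂)
   = 476.7029·0.968189 − 224.2020·0.925005·0.908665 = 273.092444
B₀ = V₀ − E₀ = 476.7029 − 273.092444 = 203.610456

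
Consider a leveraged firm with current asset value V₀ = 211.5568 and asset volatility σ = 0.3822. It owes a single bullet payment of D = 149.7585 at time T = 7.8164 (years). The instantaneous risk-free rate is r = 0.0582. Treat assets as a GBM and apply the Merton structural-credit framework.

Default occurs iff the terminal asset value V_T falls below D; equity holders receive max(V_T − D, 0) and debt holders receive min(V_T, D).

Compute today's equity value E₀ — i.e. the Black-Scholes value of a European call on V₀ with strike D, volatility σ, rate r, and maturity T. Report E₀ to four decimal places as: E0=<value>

E0=134.8762

d₁ = [ln(V₀/D) + (r + σ²/2)T] / (σ√T)
   = [ln(211.5568/149.7585) + (0.0582 + 0.5·0.3822²)·7.8164] / (0.3822·√7.8164)
   = [0.345470 + 1.025812] / 1.068548 = 1.283313
d₂ = d₁ − σ√T = 1.283313 − 1.068548 = 0.214765
N(d₁) = 0.900309,  N(d₂) = 0.585025,  e^(−rT) = 0.634502
E₀ = V₀·N(d₁) − D·e^(−rT)·N(d₂)
   = 211.5568·0.900309 − 149.7585·0.634502·0.585025 = 134.876168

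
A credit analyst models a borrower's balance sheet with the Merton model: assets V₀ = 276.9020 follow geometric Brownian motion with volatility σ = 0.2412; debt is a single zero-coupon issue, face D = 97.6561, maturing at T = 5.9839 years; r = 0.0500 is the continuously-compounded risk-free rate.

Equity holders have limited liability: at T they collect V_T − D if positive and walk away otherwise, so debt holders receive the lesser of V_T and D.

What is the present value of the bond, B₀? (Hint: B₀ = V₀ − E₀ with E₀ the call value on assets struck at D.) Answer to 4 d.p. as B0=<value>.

d₁ = [ln(V₀/D) + (r + σ²/2)T] / (σ√T)
   = [ln(276.9020/97.6561) + (0.0500 + 0.5·0.2412²)·5.9839] / (0.2412·√5.9839)
   = [1.042212 + 0.473259] / 0.590024 = 2.568491
d₂ = d₁ − σ√T = 2.568491 − 0.590024 = 1.978467
N(d₁) = 0.994893,  N(d₂) = 0.976062,  e^(−rT) = 0.741415
E₀ = V₀·N(d₁) − D·e^(−rT)·N(d₂)
   = 276.9020·0.994893 − 97.6561·0.741415·0.976062 = 204.817349
B₀ = V₀ − E₀ = 276.9020 − 204.817349 = 72.084651

B0=72.0847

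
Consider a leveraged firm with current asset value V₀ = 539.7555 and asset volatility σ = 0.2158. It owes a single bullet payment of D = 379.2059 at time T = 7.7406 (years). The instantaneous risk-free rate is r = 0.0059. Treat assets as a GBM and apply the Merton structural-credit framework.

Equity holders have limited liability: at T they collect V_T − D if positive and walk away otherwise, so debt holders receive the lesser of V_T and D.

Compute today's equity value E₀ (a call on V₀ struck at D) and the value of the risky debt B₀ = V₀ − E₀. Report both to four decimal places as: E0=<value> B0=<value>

E0=216.7801 B0=322.9754

d₁ = [ln(V₀/D) + (r + σ²/2)T] / (σ√T)
   = [ln(539.7555/379.2059) + (0.0059 + 0.5·0.2158²)·7.7406] / (0.2158·√7.7406)
   = [0.353037 + 0.225908] / 0.600397 = 0.964270
d₂ = d₁ − σ√T = 0.964270 − 0.600397 = 0.363872
N(d₁) = 0.832545,  N(d₂) = 0.642023,  e^(−rT) = 0.955358
E₀ = V₀·N(d₁) − D·e^(−rT)·N(d₂)
   = 539.7555·0.832545 − 379.2059·0.955358·0.642023 = 216.780099
B₀ = V₀ − E₀ = 539.7555 − 216.780099 = 322.975401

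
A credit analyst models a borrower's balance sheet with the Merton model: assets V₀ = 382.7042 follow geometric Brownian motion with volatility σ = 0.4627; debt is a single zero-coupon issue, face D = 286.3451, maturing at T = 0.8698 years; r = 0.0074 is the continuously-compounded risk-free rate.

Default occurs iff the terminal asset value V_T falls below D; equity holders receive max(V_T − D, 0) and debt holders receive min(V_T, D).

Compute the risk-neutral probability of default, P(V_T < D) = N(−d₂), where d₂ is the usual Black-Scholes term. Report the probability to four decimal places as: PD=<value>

PD=0.3187

d₁ = [ln(V₀/D) + (r + σ²/2)T] / (σ√T)
   = [ln(382.7042/286.3451) + (0.0074 + 0.5·0.4627²)·0.8698] / (0.4627·√0.8698)
   = [0.290065 + 0.099545] / 0.431528 = 0.902860
d₂ = d₁ − σ√T = 0.902860 − 0.431528 = 0.471332
risk-neutral PD = N(−d₂) = N(-0.471332) = 0.318702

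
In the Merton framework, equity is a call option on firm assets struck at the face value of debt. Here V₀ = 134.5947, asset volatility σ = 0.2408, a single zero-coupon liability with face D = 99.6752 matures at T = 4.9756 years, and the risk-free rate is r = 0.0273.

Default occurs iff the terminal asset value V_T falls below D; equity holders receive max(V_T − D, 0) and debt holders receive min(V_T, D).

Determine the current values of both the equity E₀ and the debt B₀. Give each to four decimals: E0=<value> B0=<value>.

d₁ = [ln(V₀/D) + (r + σ²/2)T] / (σ√T)
   = [ln(134.5947/99.6752) + (0.0273 + 0.5·0.2408²)·4.9756] / (0.2408·√4.9756)
   = [0.300351 + 0.280088] / 0.537130 = 1.080631
d₂ = d₁ − σ√T = 1.080631 − 0.537130 = 0.543502
N(d₁) = 0.860069,  N(d₂) = 0.706608,  e^(−rT) = 0.872988
E₀ = V₀·N(d₁) − D·e^(−rT)·N(d₂)
   = 134.5947·0.860069 − 99.6752·0.872988·0.706608 = 54.275160
B₀ = V₀ − E₀ = 134.5947 − 54.275160 = 80.319540

E0=54.2752 B0=80.3195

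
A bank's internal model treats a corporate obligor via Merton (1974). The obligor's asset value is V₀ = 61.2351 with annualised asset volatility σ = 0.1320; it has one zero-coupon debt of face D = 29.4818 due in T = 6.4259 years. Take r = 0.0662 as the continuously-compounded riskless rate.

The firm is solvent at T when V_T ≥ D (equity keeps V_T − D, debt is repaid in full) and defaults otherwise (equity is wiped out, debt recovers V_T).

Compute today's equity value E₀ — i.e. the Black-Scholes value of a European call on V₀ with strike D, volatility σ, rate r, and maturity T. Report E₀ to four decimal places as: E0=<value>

E0=41.9692

d₁ = [ln(V₀/D) + (r + σ²/2)T] / (σ√T)
   = [ln(61.2351/29.4818) + (0.0662 + 0.5·0.1320²)·6.4259] / (0.1320·√6.4259)
   = [0.730947 + 0.481377] / 0.334612 = 3.623080
d₂ = d₁ − σ√T = 3.623080 − 0.334612 = 3.288469
N(d₁) = 0.999854,  N(d₂) = 0.999496,  e^(−rT) = 0.653512
E₀ = V₀·N(d₁) − D·e^(−rT)·N(d₂)
   = 61.2351·0.999854 − 29.4818·0.653512·0.999496 = 41.969185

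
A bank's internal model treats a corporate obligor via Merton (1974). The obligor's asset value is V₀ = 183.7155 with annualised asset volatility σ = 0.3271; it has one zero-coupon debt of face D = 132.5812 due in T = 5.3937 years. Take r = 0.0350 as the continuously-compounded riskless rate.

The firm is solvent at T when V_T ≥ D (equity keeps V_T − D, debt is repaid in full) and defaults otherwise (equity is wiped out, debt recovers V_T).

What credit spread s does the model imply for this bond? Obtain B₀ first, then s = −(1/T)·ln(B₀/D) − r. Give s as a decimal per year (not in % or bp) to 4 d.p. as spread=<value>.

spread=0.0280

d₁ = [ln(V₀/D) + (r + σ²/2)T] / (σ√T)
   = [ln(183.7155/132.5812) + (0.0350 + 0.5·0.3271²)·5.3937] / (0.3271·√5.3937)
   = [0.326193 + 0.477327] / 0.759668 = 1.057726
d₂ = d₁ − σ√T = 1.057726 − 0.759668 = 0.298057
N(d₁) = 0.854910,  N(d₂) = 0.617170,  e^(−rT) = 0.827969
E₀ = V₀·N(d₁) − D·e^(−rT)·N(d₂)
   = 183.7155·0.854910 − 132.5812·0.827969·0.617170 = 89.311447
B₀ = V₀ − E₀ = 183.7155 − 89.311447 = 94.404053
spread = −(1/T)·ln(B₀/D) − r = −(1/5.3937)·ln(94.404053/132.5812) − 0.0350 = 0.02796444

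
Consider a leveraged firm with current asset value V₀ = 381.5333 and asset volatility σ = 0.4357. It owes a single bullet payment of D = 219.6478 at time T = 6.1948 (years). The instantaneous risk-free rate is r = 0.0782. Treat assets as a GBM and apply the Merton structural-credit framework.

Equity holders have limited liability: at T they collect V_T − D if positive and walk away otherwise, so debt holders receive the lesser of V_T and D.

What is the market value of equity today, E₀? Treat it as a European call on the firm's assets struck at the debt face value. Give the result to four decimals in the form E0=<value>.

E0=266.5835

d₁ = [ln(V₀/D) + (r + σ²/2)T] / (σ√T)
   = [ln(381.5333/219.6478) + (0.0782 + 0.5·0.4357²)·6.1948] / (0.4357·√6.1948)
   = [0.552173 + 1.072427] / 1.084429 = 1.498115
d₂ = d₁ − σ√T = 1.498115 − 1.084429 = 0.413686
N(d₁) = 0.932948,  N(d₂) = 0.660448,  e^(−rT) = 0.616046
E₀ = V₀·N(d₁) − D·e^(−rT)·N(d₂)
   = 381.5333·0.932948 − 219.6478·0.616046·0.660448 = 266.583540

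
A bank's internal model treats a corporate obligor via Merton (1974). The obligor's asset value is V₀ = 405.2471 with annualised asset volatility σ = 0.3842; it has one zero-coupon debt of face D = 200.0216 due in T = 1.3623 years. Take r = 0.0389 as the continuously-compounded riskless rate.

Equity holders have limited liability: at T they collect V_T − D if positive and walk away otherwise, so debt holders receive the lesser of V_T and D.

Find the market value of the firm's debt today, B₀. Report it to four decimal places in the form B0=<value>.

d₁ = [ln(V₀/D) + (r + σ²/2)T] / (σ√T)
   = [ln(405.2471/200.0216) + (0.0389 + 0.5·0.3842²)·1.3623] / (0.3842·√1.3623)
   = [0.706072 + 0.153538] / 0.448429 = 1.916935
d₂ = d₁ − σ√T = 1.916935 − 0.448429 = 1.468506
N(d₁) = 0.972377,  N(d₂) = 0.929017,  e^(−rT) = 0.948386
E₀ = V₀·N(d₁) − D·e^(−rT)·N(d₂)
   = 405.2471·0.972377 − 200.0216·0.948386·0.929017 = 217.820588
B₀ = V₀ − E₀ = 405.2471 − 217.820588 = 187.426512

B0=187.4265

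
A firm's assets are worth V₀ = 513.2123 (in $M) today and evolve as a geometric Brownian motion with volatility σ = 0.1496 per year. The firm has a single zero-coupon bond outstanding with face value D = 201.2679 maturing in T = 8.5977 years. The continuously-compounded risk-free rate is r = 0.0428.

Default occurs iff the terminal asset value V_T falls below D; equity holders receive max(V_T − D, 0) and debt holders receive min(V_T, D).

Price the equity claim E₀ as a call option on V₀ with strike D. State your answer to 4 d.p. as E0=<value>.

d₁ = [ln(V₀/D) + (r + σ²/2)T] / (σ√T)
   = [ln(513.2123/201.2679) + (0.0428 + 0.5·0.1496²)·8.5977] / (0.1496·√8.5977)
   = [0.936053 + 0.464191] / 0.438655 = 3.192131
d₂ = d₁ − σ√T = 3.192131 − 0.438655 = 2.753477
N(d₁) = 0.999294,  N(d₂) = 0.997052,  e^(−rT) = 0.692130
E₀ = V₀·N(d₁) − D·e^(−rT)·N(d₂)
   = 513.2123·0.999294 − 201.2679·0.692130·0.997052 = 373.957071

E0=373.9571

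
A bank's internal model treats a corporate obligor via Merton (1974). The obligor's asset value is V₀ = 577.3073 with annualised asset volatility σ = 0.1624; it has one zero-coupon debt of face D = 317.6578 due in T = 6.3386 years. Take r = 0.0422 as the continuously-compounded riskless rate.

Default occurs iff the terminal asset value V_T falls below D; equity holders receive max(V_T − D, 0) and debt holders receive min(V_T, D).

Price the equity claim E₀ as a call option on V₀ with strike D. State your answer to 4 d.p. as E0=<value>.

d₁ = [ln(V₀/D) + (r + σ²/2)T] / (σ√T)
   = [ln(577.3073/317.6578) + (0.0422 + 0.5·0.1624²)·6.3386] / (0.1624·√6.3386)
   = [0.597400 + 0.351075] / 0.408868 = 2.319761
d₂ = d₁ − σ√T = 2.319761 − 0.408868 = 1.910894
N(d₁) = 0.989823,  N(d₂) = 0.971991,  e^(−rT) = 0.765299
E₀ = V₀·N(d₁) − D·e^(−rT)·N(d₂)
   = 577.3073·0.989823 − 317.6578·0.765299·0.971991 = 335.138072

E0=335.1381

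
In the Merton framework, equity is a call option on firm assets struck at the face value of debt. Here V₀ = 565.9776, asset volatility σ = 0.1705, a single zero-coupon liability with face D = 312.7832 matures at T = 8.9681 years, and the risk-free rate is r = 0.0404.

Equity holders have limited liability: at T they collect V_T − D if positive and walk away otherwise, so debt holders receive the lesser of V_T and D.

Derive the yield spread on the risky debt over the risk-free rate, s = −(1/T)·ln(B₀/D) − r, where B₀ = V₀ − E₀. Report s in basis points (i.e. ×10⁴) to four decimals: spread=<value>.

spread=10.7156

d₁ = [ln(V₀/D) + (r + σ²/2)T] / (σ√T)
   = [ln(565.9776/312.7832) + (0.0404 + 0.5·0.1705²)·8.9681] / (0.1705·√8.9681)
   = [0.593044 + 0.492664] / 0.510593 = 2.126368
d₂ = d₁ − σ√T = 2.126368 − 0.510593 = 1.615775
N(d₁) = 0.983264,  N(d₂) = 0.946929,  e^(−rT) = 0.696066
E₀ = V₀·N(d₁) − D·e^(−rT)·N(d₂)
   = 565.9776·0.983264 − 312.7832·0.696066·0.946929 = 350.342159
B₀ = V₀ − E₀ = 565.9776 − 350.342159 = 215.635441
spread = −(1/T)·ln(B₀/D) − r = −(1/8.9681)·ln(215.635441/312.7832) − 0.0404 = 0.00107156
in basis points: 0.00107156 × 10⁴ = 10.7156 bp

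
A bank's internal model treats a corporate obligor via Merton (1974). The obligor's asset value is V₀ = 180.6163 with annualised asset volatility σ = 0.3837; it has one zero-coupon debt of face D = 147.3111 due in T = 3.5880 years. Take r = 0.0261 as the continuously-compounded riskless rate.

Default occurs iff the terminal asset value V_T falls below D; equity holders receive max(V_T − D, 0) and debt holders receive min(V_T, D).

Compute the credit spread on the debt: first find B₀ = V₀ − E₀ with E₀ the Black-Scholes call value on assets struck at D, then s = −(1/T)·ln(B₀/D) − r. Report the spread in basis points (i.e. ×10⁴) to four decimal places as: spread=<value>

d₁ = [ln(V₀/D) + (r + σ²/2)T] / (σ√T)
   = [ln(180.6163/147.3111) + (0.0261 + 0.5·0.3837²)·3.5880] / (0.3837·√3.5880)
   = [0.203828 + 0.357770] / 0.726805 = 0.772694
d₂ = d₁ − σ√T = 0.772694 − 0.726805 = 0.045889
N(d₁) = 0.780148,  N(d₂) = 0.518301,  e^(−rT) = 0.910604
E₀ = V₀·N(d₁) − D·e^(−rT)·N(d₂)
   = 180.6163·0.780148 − 147.3111·0.910604·0.518301 = 71.381551
B₀ = V₀ − E₀ = 180.6163 − 71.381551 = 109.234749
spread = −(1/T)·ln(B₀/D) − r = −(1/3.5880)·ln(109.234749/147.3111) − 0.0261 = 0.05724656
in basis points: 0.05724656 × 10⁴ = 572.4656 bp

spread=572.4656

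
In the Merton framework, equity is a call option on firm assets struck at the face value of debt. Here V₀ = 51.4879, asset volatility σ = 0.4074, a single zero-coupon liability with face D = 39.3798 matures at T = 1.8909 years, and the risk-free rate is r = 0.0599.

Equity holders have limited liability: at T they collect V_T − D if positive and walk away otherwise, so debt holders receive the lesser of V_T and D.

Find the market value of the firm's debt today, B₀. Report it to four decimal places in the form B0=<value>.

d₁ = [ln(V₀/D) + (r + σ²/2)T] / (σ√T)
   = [ln(51.4879/39.3798) + (0.0599 + 0.5·0.4074²)·1.8909] / (0.4074·√1.8909)
   = [0.268094 + 0.270186] / 0.560216 = 0.960843
d₂ = d₁ − σ√T = 0.960843 − 0.560216 = 0.400628
N(d₁) = 0.831685,  N(d₂) = 0.655653,  e^(−rT) = 0.892914
E₀ = V₀·N(d₁) − D·e^(−rT)·N(d₂)
   = 51.4879·0.831685 − 39.3798·0.892914·0.655653 = 19.767114
B₀ = V₀ − E₀ = 51.4879 − 19.767114 = 31.720786

B0=31.7208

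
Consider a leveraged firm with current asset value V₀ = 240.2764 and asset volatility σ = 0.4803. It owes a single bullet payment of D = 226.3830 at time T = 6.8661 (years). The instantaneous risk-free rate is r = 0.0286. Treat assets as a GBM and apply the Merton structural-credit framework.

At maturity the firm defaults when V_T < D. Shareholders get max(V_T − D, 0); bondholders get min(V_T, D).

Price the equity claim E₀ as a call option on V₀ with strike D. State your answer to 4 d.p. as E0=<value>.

d₁ = [ln(V₀/D) + (r + σ²/2)T] / (σ√T)
   = [ln(240.2764/226.3830) + (0.0286 + 0.5·0.4803²)·6.8661] / (0.4803·√6.8661)
   = [0.059562 + 0.988334] / 1.258542 = 0.832627
d₂ = d₁ − σ√T = 0.832627 − 1.258542 = -0.425915
N(d₁) = 0.797472,  N(d₂) = 0.335085,  e^(−rT) = 0.821708
E₀ = V₀·N(d₁) − D·e^(−rT)·N(d₂)
   = 240.2764·0.797472 − 226.3830·0.821708·0.335085 = 129.281077

E0=129.2811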